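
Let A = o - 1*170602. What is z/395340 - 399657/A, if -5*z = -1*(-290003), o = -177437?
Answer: 76563293087/76440965700 ≈ 1.0016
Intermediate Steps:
A = -348039 (A = -177437 - 1*170602 = -177437 - 170602 = -348039)
z = -290003/5 (z = -(-1)*(-290003)/5 = -1/5*290003 = -290003/5 ≈ -58001.)
z/395340 - 399657/A = -290003/5/395340 - 399657/(-348039) = -290003/5*1/395340 - 399657*(-1/348039) = -290003/1976700 + 133219/116013 = 76563293087/76440965700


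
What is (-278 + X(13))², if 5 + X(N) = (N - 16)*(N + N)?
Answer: 130321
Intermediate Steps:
X(N) = -5 + 2*N*(-16 + N) (X(N) = -5 + (N - 16)*(N + N) = -5 + (-16 + N)*(2*N) = -5 + 2*N*(-16 + N))
(-278 + X(13))² = (-278 + (-5 - 32*13 + 2*13²))² = (-278 + (-5 - 416 + 2*169))² = (-278 + (-5 - 416 + 338))² = (-278 - 83)² = (-361)² = 130321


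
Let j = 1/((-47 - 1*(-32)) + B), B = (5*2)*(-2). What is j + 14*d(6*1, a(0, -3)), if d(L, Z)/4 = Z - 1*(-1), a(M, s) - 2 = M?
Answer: 5879/35 ≈ 167.97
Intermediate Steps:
B = -20 (B = 10*(-2) = -20)
a(M, s) = 2 + M
d(L, Z) = 4 + 4*Z (d(L, Z) = 4*(Z - 1*(-1)) = 4*(Z + 1) = 4*(1 + Z) = 4 + 4*Z)
j = -1/35 (j = 1/((-47 - 1*(-32)) - 20) = 1/((-47 + 32) - 20) = 1/(-15 - 20) = 1/(-35) = -1/35 ≈ -0.028571)
j + 14*d(6*1, a(0, -3)) = -1/35 + 14*(4 + 4*(2 + 0)) = -1/35 + 14*(4 + 4*2) = -1/35 + 14*(4 + 8) = -1/35 + 14*12 = -1/35 + 168 = 5879/35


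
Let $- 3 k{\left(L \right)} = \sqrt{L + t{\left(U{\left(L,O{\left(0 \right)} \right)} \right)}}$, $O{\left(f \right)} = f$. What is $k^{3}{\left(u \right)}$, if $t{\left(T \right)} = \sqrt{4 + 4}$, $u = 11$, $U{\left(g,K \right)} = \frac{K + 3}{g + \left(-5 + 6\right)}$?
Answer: $- \frac{\left(11 + 2 \sqrt{2}\right)^{\frac{3}{2}}}{27} \approx -1.9046$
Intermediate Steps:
$U{\left(g,K \right)} = \frac{3 + K}{1 + g}$ ($U{\left(g,K \right)} = \frac{3 + K}{g + 1} = \frac{3 + K}{1 + g}$)
$t{\left(T \right)} = 2 \sqrt{2}$ ($t{\left(T \right)} = \sqrt{8} = 2 \sqrt{2}$)
$k{\left(L \right)} = - \frac{\sqrt{L + 2 \sqrt{2}}}{3}$
$k^{3}{\left(u \right)} = \left(- \frac{\sqrt{11 + 2 \sqrt{2}}}{3}\right)^{3} = - \frac{\left(11 + 2 \sqrt{2}\right)^{\frac{3}{2}}}{27}$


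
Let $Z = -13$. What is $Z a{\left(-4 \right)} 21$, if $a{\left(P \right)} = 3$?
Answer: $-819$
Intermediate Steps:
$Z a{\left(-4 \right)} 21 = \left(-13\right) 3 \cdot 21 = \left(-39\right) 21 = -819$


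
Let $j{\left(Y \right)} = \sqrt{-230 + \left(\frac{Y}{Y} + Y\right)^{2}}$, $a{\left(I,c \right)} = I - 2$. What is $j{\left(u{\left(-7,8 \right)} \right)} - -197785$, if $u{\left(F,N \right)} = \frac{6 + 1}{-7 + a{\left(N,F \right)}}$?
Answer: $197785 + i \sqrt{194} \approx 1.9779 \cdot 10^{5} + 13.928 i$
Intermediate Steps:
$a{\left(I,c \right)} = -2 + I$
$u{\left(F,N \right)} = \frac{7}{-9 + N}$ ($u{\left(F,N \right)} = \frac{6 + 1}{-7 + \left(-2 + N\right)} = \frac{7}{-9 + N}$)
$j{\left(Y \right)} = \sqrt{-230 + \left(1 + Y\right)^{2}}$
$j{\left(u{\left(-7,8 \right)} \right)} - -197785 = \sqrt{-230 + \left(1 + \frac{7}{-9 + 8}\right)^{2}} - -197785 = \sqrt{-230 + \left(1 + \frac{7}{-1}\right)^{2}} + 197785 = \sqrt{-230 + \left(1 + 7 \left(-1\right)\right)^{2}} + 197785 = \sqrt{-230 + \left(1 - 7\right)^{2}} + 197785 = \sqrt{-230 + \left(-6\right)^{2}} + 197785 = \sqrt{-230 + 36} + 197785 = \sqrt{-194} + 197785 = i \sqrt{194} + 197785 = 197785 + i \sqrt{194}$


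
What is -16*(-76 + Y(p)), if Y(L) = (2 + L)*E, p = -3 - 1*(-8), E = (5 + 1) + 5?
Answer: -16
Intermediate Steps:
E = 11 (E = 6 + 5 = 11)
p = 5 (p = -3 + 8 = 5)
Y(L) = 22 + 11*L (Y(L) = (2 + L)*11 = 22 + 11*L)
-16*(-76 + Y(p)) = -16*(-76 + (22 + 11*5)) = -16*(-76 + (22 + 55)) = -16*(-76 + 77) = -16*1 = -16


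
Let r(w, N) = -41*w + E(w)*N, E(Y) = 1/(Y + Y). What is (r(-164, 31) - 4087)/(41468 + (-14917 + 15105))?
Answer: 864905/13663168 ≈ 0.063302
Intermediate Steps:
E(Y) = 1/(2*Y)
r(w, N) = -41*w + N/(2*w) (r(w, N) = -41*w + (1/(2*w))*N = -41*w + N/(2*w))
(r(-164, 31) - 4087)/(41468 + (-14917 + 15105)) = ((-41*(-164) + (½)*31/(-164)) - 4087)/(41468 + (-14917 + 15105)) = ((6724 + (½)*31*(-1/164)) - 4087)/(41468 + 188) = ((6724 - 31/328) - 4087)/41656 = (2205441/328 - 4087)*(1/41656) = (864905/328)*(1/41656) = 864905/13663168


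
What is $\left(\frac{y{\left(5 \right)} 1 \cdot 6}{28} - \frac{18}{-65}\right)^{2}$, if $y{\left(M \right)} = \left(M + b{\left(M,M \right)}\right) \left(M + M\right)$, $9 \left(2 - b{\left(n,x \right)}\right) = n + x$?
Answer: $\frac{309865609}{1863225} \approx 166.31$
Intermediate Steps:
$b{\left(n,x \right)} = 2 - \frac{n}{9} - \frac{x}{9}$ ($b{\left(n,x \right)} = 2 - \frac{n + x}{9} = 2 - \left(\frac{n}{9} + \frac{x}{9}\right) = 2 - \frac{n}{9} - \frac{x}{9}$)
$y{\left(M \right)} = 2 M \left(2 + \frac{7 M}{9}\right)$ ($y{\left(M \right)} = \left(M - \left(-2 + \frac{2 M}{9}\right)\right) \left(M + M\right) = \left(M - \left(-2 + \frac{2 M}{9}\right)\right) 2 M = \left(2 + \frac{7 M}{9}\right) 2 M = 2 M \left(2 + \frac{7 M}{9}\right)$)
$\left(\frac{y{\left(5 \right)} 1 \cdot 6}{28} - \frac{18}{-65}\right)^{2} = \left(\frac{\frac{2}{9} \cdot 5 \left(18 + 7 \cdot 5\right) 1 \cdot 6}{28} - \frac{18}{-65}\right)^{2} = \left(\frac{2}{9} \cdot 5 \left(18 + 35\right) 1 \cdot 6 \cdot \frac{1}{28} - - \frac{18}{65}\right)^{2} = \left(\frac{2}{9} \cdot 5 \cdot 53 \cdot 1 \cdot 6 \cdot \frac{1}{28} + \frac{18}{65}\right)^{2} = \left(\frac{530}{9} \cdot 1 \cdot 6 \cdot \frac{1}{28} + \frac{18}{65}\right)^{2} = \left(\frac{530}{9} \cdot 6 \cdot \frac{1}{28} + \frac{18}{65}\right)^{2} = \left(\frac{1060}{3} \cdot \frac{1}{28} + \frac{18}{65}\right)^{2} = \left(\frac{265}{21} + \frac{18}{65}\right)^{2} = \left(\frac{17603}{1365}\right)^{2} = \frac{309865609}{1863225}$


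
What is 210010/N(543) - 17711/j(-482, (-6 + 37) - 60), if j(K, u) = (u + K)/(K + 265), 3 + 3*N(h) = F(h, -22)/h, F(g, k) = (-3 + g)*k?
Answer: -3598972671/109573 ≈ -32845.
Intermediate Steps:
F(g, k) = k*(-3 + g)
N(h) = -1 + (66 - 22*h)/(3*h) (N(h) = -1 + ((-22*(-3 + h))/h)/3 = -1 + ((66 - 22*h)/h)/3 = -1 + (66 - 22*h)/(3*h))
j(K, u) = (K + u)/(265 + K)
210010/N(543) - 17711/j(-482, (-6 + 37) - 60) = 210010/(-25/3 + 22/543) - 17711*(265 - 482)/(-482 + ((-6 + 37) - 60)) = 210010/(-25/3 + 22*(1/543)) - 17711*(-217/(-482 + (31 - 60))) = 210010/(-25/3 + 22/543) - 17711*(-217/(-482 - 29)) = 210010/(-1501/181) - 17711/((-1/217*(-511))) = 210010*(-181/1501) - 17711/73/31 = -38011810/1501 - 17711*31/73 = -38011810/1501 - 549041/73 = -3598972671/109573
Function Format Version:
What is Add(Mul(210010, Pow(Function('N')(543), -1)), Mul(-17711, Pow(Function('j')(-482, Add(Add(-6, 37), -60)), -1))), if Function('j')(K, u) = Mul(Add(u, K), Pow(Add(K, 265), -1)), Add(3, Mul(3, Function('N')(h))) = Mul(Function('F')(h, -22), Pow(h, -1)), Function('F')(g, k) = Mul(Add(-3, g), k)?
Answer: Rational(-3598972671, 109573) ≈ -32845.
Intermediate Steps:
Function('F')(g, k) = Mul(k, Add(-3, g))
Function('N')(h) = Add(-1, Mul(Rational(1, 3), Pow(h, -1), Add(66, Mul(-22, h)))) (Function('N')(h) = Add(-1, Mul(Rational(1, 3), Mul(Mul(-22, Add(-3, h)), Pow(h, -1)))) = Add(-1, Mul(Rational(1, 3), Mul(Add(66, Mul(-22, h)), Pow(h, -1)))) = Add(-1, Mul(Rational(1, 3), Mul(Pow(h, -1), Add(66, Mul(-22, h))))) = Add(-1, Mul(Rational(1, 3), Pow(h, -1), Add(66, Mul(-22, h)))))
Function('j')(K, u) = Mul(Pow(Add(265, K), -1), Add(K, u)) (Function('j')(K, u) = Mul(Add(K, u), Pow(Add(265, K), -1)) = Mul(Pow(Add(265, K), -1), Add(K, u)))
Add(Mul(210010, Pow(Function('N')(543), -1)), Mul(-17711, Pow(Function('j')(-482, Add(Add(-6, 37), -60)), -1))) = Add(Mul(210010, Pow(Add(Rational(-25, 3), Mul(22, Pow(543, -1))), -1)), Mul(-17711, Pow(Mul(Pow(Add(265, -482), -1), Add(-482, Add(Add(-6, 37), -60))), -1))) = Add(Mul(210010, Pow(Add(Rational(-25, 3), Mul(22, Rational(1, 543))), -1)), Mul(-17711, Pow(Mul(Pow(-217, -1), Add(-482, Add(31, -60))), -1))) = Add(Mul(210010, Pow(Add(Rational(-25, 3), Rational(22, 543)), -1)), Mul(-17711, Pow(Mul(Rational(-1, 217), Add(-482, -29)), -1))) = Add(Mul(210010, Pow(Rational(-1501, 181), -1)), Mul(-17711, Pow(Mul(Rational(-1, 217), -511), -1))) = Add(Mul(210010, Rational(-181, 1501)), Mul(-17711, Pow(Rational(73, 31), -1))) = Add(Rational(-38011810, 1501), Mul(-17711, Rational(31, 73))) = Add(Rational(-38011810, 1501), Rational(-549041, 73)) = Rational(-3598972671, 109573)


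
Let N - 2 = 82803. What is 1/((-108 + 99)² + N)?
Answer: 1/82886 ≈ 1.2065e-5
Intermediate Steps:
N = 82805 (N = 2 + 82803 = 82805)
1/((-108 + 99)² + N) = 1/((-108 + 99)² + 82805) = 1/((-9)² + 82805) = 1/(81 + 82805) = 1/82886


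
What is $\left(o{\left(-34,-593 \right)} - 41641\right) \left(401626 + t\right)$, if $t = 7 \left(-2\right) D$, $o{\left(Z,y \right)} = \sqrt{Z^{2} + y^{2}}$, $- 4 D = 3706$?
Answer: $-17264233677 + 414597 \sqrt{352805} \approx -1.7018 \cdot 10^{10}$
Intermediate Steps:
$D = - \frac{1853}{2}$ ($D = \left(- \frac{1}{4}\right) 3706 = - \frac{1853}{2} \approx -926.5$)
$t = 12971$ ($t = 7 \left(-2\right) \left(- \frac{1853}{2}\right) = \left(-14\right) \left(- \frac{1853}{2}\right) = 12971$)
$\left(o{\left(-34,-593 \right)} - 41641\right) \left(401626 + t\right) = \left(\sqrt{\left(-34\right)^{2} + \left(-593\right)^{2}} - 41641\right) \left(401626 + 12971\right) = \left(\sqrt{1156 + 351649} - 41641\right) 414597 = \left(\sqrt{352805} - 41641\right) 414597 = \left(-41641 + \sqrt{352805}\right) 414597 = -17264233677 + 414597 \sqrt{352805}$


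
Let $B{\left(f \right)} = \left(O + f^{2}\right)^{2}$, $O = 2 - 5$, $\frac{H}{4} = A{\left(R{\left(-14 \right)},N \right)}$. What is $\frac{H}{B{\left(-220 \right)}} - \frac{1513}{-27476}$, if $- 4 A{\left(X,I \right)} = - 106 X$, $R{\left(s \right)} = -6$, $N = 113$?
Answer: $\frac{3543836443681}{64356199776884} \approx 0.055066$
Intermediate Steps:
$A{\left(X,I \right)} = \frac{53 X}{2}$ ($A{\left(X,I \right)} = - \frac{\left(-106\right) X}{4} = \frac{53 X}{2}$)
$H = -636$ ($H = 4 \cdot \frac{53}{2} \left(-6\right) = 4 \left(-159\right) = -636$)
$O = -3$ ($O = 2 - 5 = -3$)
$B{\left(f \right)} = \left(-3 + f^{2}\right)^{2}$
$\frac{H}{B{\left(-220 \right)}} - \frac{1513}{-27476} = - \frac{636}{\left(-3 + \left(-220\right)^{2}\right)^{2}} - \frac{1513}{-27476} = - \frac{636}{\left(-3 + 48400\right)^{2}} - - \frac{1513}{27476} = - \frac{636}{48397^{2}} + \frac{1513}{27476} = - \frac{636}{2342269609} + \frac{1513}{27476} = \frac{3543836443681}{64356199776884}$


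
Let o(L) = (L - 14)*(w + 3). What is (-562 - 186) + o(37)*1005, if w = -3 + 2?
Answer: 45482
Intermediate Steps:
w = -1
o(L) = -28 + 2*L (o(L) = (L - 14)*(-1 + 3) = (-14 + L)*2 = -28 + 2*L)
(-562 - 186) + o(37)*1005 = (-562 - 186) + (-28 + 2*37)*1005 = -748 + (-28 + 74)*1005 = -748 + 46*1005 = -748 + 46230 = 45482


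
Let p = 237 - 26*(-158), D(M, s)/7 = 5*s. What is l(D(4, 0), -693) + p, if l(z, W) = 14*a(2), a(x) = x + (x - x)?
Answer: 4373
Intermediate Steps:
a(x) = x (a(x) = x + 0 = x)
D(M, s) = 35*s (D(M, s) = 7*(5*s) = 35*s)
p = 4345 (p = 237 + 4108 = 4345)
l(z, W) = 28 (l(z, W) = 14*2 = 28)
l(D(4, 0), -693) + p = 28 + 4345 = 4373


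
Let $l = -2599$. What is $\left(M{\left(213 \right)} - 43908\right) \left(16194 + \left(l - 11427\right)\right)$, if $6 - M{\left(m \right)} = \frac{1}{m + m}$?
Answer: $- \frac{20273242252}{213} \approx -9.518 \cdot 10^{7}$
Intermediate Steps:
$M{\left(m \right)} = 6 - \frac{1}{2 m}$ ($M{\left(m \right)} = 6 - \frac{1}{m + m} = 6 - \frac{1}{2 m}$)
$\left(M{\left(213 \right)} - 43908\right) \left(16194 + \left(l - 11427\right)\right) = \left(\left(6 - \frac{1}{2 \cdot 213}\right) - 43908\right) \left(16194 - 14026\right) = \left(\left(6 - \frac{1}{426}\right) - 43908\right) \left(16194 - 14026\right) = \left(\left(6 - \frac{1}{426}\right) - 43908\right) 2168 = \left(\frac{2555}{426} - 43908\right) 2168 = \left(- \frac{18702253}{426}\right) 2168 = - \frac{20273242252}{213}$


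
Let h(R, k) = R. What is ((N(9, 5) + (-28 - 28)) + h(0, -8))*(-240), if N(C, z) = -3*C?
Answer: 19920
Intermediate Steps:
((N(9, 5) + (-28 - 28)) + h(0, -8))*(-240) = ((-3*9 + (-28 - 28)) + 0)*(-240) = ((-27 - 56) + 0)*(-240) = (-83 + 0)*(-240) = -83*(-240) = 19920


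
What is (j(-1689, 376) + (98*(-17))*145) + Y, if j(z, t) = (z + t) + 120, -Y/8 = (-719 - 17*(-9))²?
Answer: -2805611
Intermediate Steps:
Y = -2562848 (Y = -8*(-719 - 17*(-9))² = -8*(-719 + 153)² = -8*(-566)² = -8*320356 = -2562848)
j(z, t) = 120 + t + z (j(z, t) = (t + z) + 120 = 120 + t + z)
(j(-1689, 376) + (98*(-17))*145) + Y = ((120 + 376 - 1689) + (98*(-17))*145) - 2562848 = (-1193 - 1666*145) - 2562848 = (-1193 - 241570) - 2562848 = -242763 - 2562848 = -2805611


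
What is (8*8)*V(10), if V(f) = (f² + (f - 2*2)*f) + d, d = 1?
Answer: 10304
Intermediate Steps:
V(f) = 1 + f² + f*(-4 + f) (V(f) = (f² + (f - 2*2)*f) + 1 = (f² + (f - 4)*f) + 1 = (f² + (-4 + f)*f) + 1 = (f² + f*(-4 + f)) + 1 = 1 + f² + f*(-4 + f))
(8*8)*V(10) = (8*8)*(1 - 4*10 + 2*10²) = 64*(1 - 40 + 2*100) = 64*(1 - 40 + 200) = 64*161 = 10304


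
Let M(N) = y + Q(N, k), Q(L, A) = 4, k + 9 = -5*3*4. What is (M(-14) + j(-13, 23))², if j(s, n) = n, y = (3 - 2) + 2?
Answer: 900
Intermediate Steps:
k = -69 (k = -9 - 5*3*4 = -9 - 15*4 = -9 - 60 = -69)
y = 3 (y = 1 + 2 = 3)
M(N) = 7 (M(N) = 3 + 4 = 7)
(M(-14) + j(-13, 23))² = (7 + 23)² = 30² = 900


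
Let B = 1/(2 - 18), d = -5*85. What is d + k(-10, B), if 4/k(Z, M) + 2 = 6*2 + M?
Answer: -67511/159 ≈ -424.60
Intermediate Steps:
d = -425
B = -1/16 (B = 1/(-16) = -1/16 ≈ -0.062500)
k(Z, M) = 4/(10 + M) (k(Z, M) = 4/(-2 + (6*2 + M)) = 4/(-2 + (12 + M)) = 4/(10 + M))
d + k(-10, B) = -425 + 4/(10 - 1/16) = -425 + 4/(159/16) = -425 + 4*(16/159) = -425 + 64/159 = -67511/159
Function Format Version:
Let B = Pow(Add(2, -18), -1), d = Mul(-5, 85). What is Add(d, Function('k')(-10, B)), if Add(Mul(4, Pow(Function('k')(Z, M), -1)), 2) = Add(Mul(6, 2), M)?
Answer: Rational(-67511, 159) ≈ -424.60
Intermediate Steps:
d = -425
B = Rational(-1, 16) (B = Pow(-16, -1) = Rational(-1, 16) ≈ -0.062500)
Function('k')(Z, M) = Mul(4, Pow(Add(10, M), -1)) (Function('k')(Z, M) = Mul(4, Pow(Add(-2, Add(Mul(6, 2), M)), -1)) = Mul(4, Pow(Add(-2, Add(12, M)), -1)) = Mul(4, Pow(Add(10, M), -1)))
Add(d, Function('k')(-10, B)) = Add(-425, Mul(4, Pow(Add(10, Rational(-1, 16)), -1))) = Add(-425, Mul(4, Pow(Rational(159, 16), -1))) = Add(-425, Mul(4, Rational(16, 159))) = Add(-425, Rational(64, 159)) = Rational(-67511, 159)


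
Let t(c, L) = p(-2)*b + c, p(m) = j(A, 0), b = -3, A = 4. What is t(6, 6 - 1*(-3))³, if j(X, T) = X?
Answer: -216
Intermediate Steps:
p(m) = 4
t(c, L) = -12 + c (t(c, L) = 4*(-3) + c = -12 + c)
t(6, 6 - 1*(-3))³ = (-12 + 6)³ = (-6)³ = -216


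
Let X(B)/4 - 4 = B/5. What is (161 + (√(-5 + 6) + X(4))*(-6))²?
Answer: 39601/25 ≈ 1584.0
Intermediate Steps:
X(B) = 16 + 4*B/5 (X(B) = 16 + 4*(B/5) = 16 + 4*B/5)
(161 + (√(-5 + 6) + X(4))*(-6))² = (161 + (√(-5 + 6) + (16 + (⅘)*4))*(-6))² = (161 + (√1 + (16 + 16/5))*(-6))² = (161 + (1 + 96/5)*(-6))² = (161 + (101/5)*(-6))² = (161 - 606/5)² = (199/5)² = 39601/25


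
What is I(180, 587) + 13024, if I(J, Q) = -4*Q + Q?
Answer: 11263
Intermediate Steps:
I(J, Q) = -3*Q
I(180, 587) + 13024 = -3*587 + 13024 = -1761 + 13024 = 11263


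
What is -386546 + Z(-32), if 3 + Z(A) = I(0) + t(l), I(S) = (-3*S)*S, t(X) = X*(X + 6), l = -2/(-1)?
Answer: -386533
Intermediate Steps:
l = 2 (l = -2*(-1) = 2)
t(X) = X*(6 + X)
I(S) = -3*S²
Z(A) = 13 (Z(A) = -3 + (-3*0² + 2*(6 + 2)) = -3 + (-3*0 + 2*8) = -3 + (0 + 16) = -3 + 16 = 13)
-386546 + Z(-32) = -386546 + 13 = -386533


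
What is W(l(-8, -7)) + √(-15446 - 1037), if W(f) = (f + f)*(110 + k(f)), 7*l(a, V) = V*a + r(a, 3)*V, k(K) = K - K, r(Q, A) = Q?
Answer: 3520 + I*√16483 ≈ 3520.0 + 128.39*I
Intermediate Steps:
k(K) = 0
l(a, V) = 2*V*a/7 (l(a, V) = (V*a + a*V)/7 = (V*a + V*a)/7 = (2*V*a)/7 = 2*V*a/7)
W(f) = 220*f (W(f) = (f + f)*(110 + 0) = (2*f)*110 = 220*f)
W(l(-8, -7)) + √(-15446 - 1037) = 220*((2/7)*(-7)*(-8)) + √(-15446 - 1037) = 220*16 + √(-16483) = 3520 + I*√16483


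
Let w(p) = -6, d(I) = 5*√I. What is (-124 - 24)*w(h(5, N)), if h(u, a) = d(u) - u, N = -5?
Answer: 888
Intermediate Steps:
h(u, a) = -u + 5*√u (h(u, a) = 5*√u - u = -u + 5*√u)
(-124 - 24)*w(h(5, N)) = (-124 - 24)*(-6) = -148*(-6) = 888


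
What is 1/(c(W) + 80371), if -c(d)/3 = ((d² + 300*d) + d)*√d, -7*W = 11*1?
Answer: 1350795397/108617403186751 - 3389232*I*√77/108617403186751 ≈ 1.2436e-5 - 2.7381e-7*I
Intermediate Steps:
W = -11/7 ≈ -1.5714
c(d) = -3*√d*(d² + 301*d) (c(d) = -3*((d² + 300*d) + d)*√d = -3*(d² + 301*d)*√d = -3*√d*(d² + 301*d))
1/(c(W) + 80371) = 1/(3*(-11/7)^(3/2)*(-301 - 1*(-11/7)) + 80371) = 1/(3*(-11*I*√77/49)*(-301 + 11/7) + 80371) = 1/(3*(-11*I*√77/49)*(-2096/7) + 80371) = 1/(69168*I*√77/343 + 80371) = 1/(80371 + 69168*I*√77/343)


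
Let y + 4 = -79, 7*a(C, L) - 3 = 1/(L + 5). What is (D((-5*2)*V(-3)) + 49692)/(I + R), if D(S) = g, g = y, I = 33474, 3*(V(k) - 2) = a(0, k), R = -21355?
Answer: 49609/12119 ≈ 4.0935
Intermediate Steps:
a(C, L) = 3/7 + 1/(7*(5 + L)) (a(C, L) = 3/7 + 1/(7*(L + 5)) = 3/7 + 1/(7*(5 + L)))
V(k) = 2 + (16 + 3*k)/(21*(5 + k)) (V(k) = 2 + ((16 + 3*k)/(7*(5 + k)))/3 = 2 + (16 + 3*k)/(21*(5 + k)))
y = -83 (y = -4 - 79 = -83)
g = -83
D(S) = -83
(D((-5*2)*V(-3)) + 49692)/(I + R) = (-83 + 49692)/(33474 - 21355) = 49609/12119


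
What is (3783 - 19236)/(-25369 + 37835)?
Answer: -15453/12466 ≈ -1.2396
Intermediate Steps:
(3783 - 19236)/(-25369 + 37835) = -15453/12466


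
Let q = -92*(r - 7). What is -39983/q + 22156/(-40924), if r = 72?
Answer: 28918681/4706260 ≈ 6.1447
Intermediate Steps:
q = -5980 (q = -92*(72 - 7) = -92*65 = -5980)
-39983/q + 22156/(-40924) = -39983/(-5980) + 22156/(-40924) = -39983*(-1/5980) + 22156*(-1/40924) = 39983/5980 - 5539/10231 = 28918681/4706260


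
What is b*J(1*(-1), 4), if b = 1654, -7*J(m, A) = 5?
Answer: -8270/7 ≈ -1181.4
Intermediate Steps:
J(m, A) = -5/7 (J(m, A) = -⅐*5 = -5/7)
b*J(1*(-1), 4) = 1654*(-5/7) = -8270/7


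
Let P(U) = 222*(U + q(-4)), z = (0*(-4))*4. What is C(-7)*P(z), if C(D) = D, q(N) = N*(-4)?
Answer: -24864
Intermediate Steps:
q(N) = -4*N
z = 0 (z = 0*4 = 0)
P(U) = 3552 + 222*U (P(U) = 222*(U - 4*(-4)) = 222*(U + 16) = 222*(16 + U) = 3552 + 222*U)
C(-7)*P(z) = -7*(3552 + 222*0) = -7*(3552 + 0) = -7*3552 = -24864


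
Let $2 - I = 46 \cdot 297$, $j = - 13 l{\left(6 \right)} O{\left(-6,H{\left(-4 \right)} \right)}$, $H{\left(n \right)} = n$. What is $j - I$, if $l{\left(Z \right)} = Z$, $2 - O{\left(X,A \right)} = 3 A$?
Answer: $12568$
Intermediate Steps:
$O{\left(X,A \right)} = 2 - 3 A$
$j = -1092$ ($j = \left(-13\right) 6 \left(2 - -12\right) = - 78 \left(2 + 12\right) = \left(-78\right) 14 = -1092$)
$I = -13660$ ($I = 2 - 46 \cdot 297 = 2 - 13662 = -13660$)
$j - I = -1092 - -13660 = -1092 + 13660 = 12568$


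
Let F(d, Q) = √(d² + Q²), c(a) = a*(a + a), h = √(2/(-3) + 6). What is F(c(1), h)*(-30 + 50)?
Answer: 40*√21/3 ≈ 61.101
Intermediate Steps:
h = 4*√3/3 (h = √(2*(-⅓) + 6) = √(-⅔ + 6) = √(16/3) = 4*√3/3 ≈ 2.3094)
c(a) = 2*a² (c(a) = a*(2*a) = 2*a²)
F(d, Q) = √(Q² + d²)
F(c(1), h)*(-30 + 50) = √((4*√3/3)² + (2*1²)²)*(-30 + 50) = √(16/3 + (2*1)²)*20 = √(16/3 + 2²)*20 = √(16/3 + 4)*20 = √(28/3)*20 = (2*√21/3)*20 = 40*√21/3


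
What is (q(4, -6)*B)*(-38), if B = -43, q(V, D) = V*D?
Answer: -39216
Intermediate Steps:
q(V, D) = D*V
(q(4, -6)*B)*(-38) = (-6*4*(-43))*(-38) = -24*(-43)*(-38) = 1032*(-38) = -39216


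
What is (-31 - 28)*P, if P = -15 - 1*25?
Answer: 2360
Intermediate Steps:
P = -40 (P = -15 - 25 = -40)
(-31 - 28)*P = (-31 - 28)*(-40) = -59*(-40) = 2360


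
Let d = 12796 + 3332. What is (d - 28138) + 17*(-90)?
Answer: -13540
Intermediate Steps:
d = 16128
(d - 28138) + 17*(-90) = (16128 - 28138) + 17*(-90) = -12010 - 1530 = -13540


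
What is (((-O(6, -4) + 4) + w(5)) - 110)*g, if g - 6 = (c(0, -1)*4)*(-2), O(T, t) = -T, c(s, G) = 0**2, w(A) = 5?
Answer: -570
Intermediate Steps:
c(s, G) = 0
g = 6 (g = 6 + (0*4)*(-2) = 6 + 0*(-2) = 6 + 0 = 6)
(((-O(6, -4) + 4) + w(5)) - 110)*g = (((-(-1)*6 + 4) + 5) - 110)*6 = (((-1*(-6) + 4) + 5) - 110)*6 = (((6 + 4) + 5) - 110)*6 = ((10 + 5) - 110)*6 = (15 - 110)*6 = -95*6 = -570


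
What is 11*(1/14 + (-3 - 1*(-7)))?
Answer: 627/14 ≈ 44.786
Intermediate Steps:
11*(1/14 + (-3 - 1*(-7))) = 11*(1/14 + (-3 + 7)) = 11*(1/14 + 4) = 11*(57/14) = 627/14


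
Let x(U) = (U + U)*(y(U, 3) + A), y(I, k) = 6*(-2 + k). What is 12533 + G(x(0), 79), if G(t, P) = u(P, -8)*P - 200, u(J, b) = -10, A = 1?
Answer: 11543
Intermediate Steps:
y(I, k) = -12 + 6*k
x(U) = 14*U (x(U) = (U + U)*((-12 + 6*3) + 1) = (2*U)*((-12 + 18) + 1) = (2*U)*(6 + 1) = (2*U)*7 = 14*U)
G(t, P) = -200 - 10*P (G(t, P) = -10*P - 200 = -200 - 10*P)
12533 + G(x(0), 79) = 12533 + (-200 - 10*79) = 12533 + (-200 - 790) = 12533 - 990 = 11543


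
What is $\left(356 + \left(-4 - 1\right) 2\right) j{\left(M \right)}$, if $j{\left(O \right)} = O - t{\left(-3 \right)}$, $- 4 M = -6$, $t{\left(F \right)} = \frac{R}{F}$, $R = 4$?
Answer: $\frac{2941}{3} \approx 980.33$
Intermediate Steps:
$t{\left(F \right)} = \frac{4}{F}$
$M = \frac{3}{2}$ ($M = \left(- \frac{1}{4}\right) \left(-6\right) = \frac{3}{2} \approx 1.5$)
$j{\left(O \right)} = \frac{4}{3} + O$ ($j{\left(O \right)} = O - \frac{4}{-3} = O - 4 \left(- \frac{1}{3}\right) = O - - \frac{4}{3} = O + \frac{4}{3} = \frac{4}{3} + O$)
$\left(356 + \left(-4 - 1\right) 2\right) j{\left(M \right)} = \left(356 + \left(-4 - 1\right) 2\right) \left(\frac{4}{3} + \frac{3}{2}\right) = \left(356 - 10\right) \frac{17}{6} = 346 \cdot \frac{17}{6} = \frac{2941}{3}$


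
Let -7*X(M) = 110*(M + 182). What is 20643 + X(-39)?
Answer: 128771/7 ≈ 18396.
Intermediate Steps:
X(M) = -2860 - 110*M/7 (X(M) = -110*(M + 182)/7 = -110*(182 + M)/7 = -(20020 + 110*M)/7 = -2860 - 110*M/7)
20643 + X(-39) = 20643 + (-2860 - 110/7*(-39)) = 20643 + (-2860 + 4290/7) = 20643 - 15730/7 = 128771/7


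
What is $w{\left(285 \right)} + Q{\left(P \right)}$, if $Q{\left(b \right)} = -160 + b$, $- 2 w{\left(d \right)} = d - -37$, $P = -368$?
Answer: $-689$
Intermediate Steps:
$w{\left(d \right)} = - \frac{37}{2} - \frac{d}{2}$ ($w{\left(d \right)} = - \frac{d - -37}{2} = - \frac{d + 37}{2} = - \frac{37 + d}{2} = - \frac{37}{2} - \frac{d}{2}$)
$w{\left(285 \right)} + Q{\left(P \right)} = \left(- \frac{37}{2} - \frac{285}{2}\right) - 528 = -161 - 528 = -689$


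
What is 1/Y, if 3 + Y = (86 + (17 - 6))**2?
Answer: 1/9406 ≈ 0.00010632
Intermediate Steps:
Y = 9406 (Y = -3 + (86 + (17 - 6))**2 = -3 + (86 + 11)**2 = -3 + 97**2 = -3 + 9409 = 9406)
1/Y = 1/9406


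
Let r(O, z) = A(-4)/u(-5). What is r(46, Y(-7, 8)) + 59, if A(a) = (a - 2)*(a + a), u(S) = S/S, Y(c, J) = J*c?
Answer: 107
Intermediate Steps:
u(S) = 1
A(a) = 2*a*(-2 + a) (A(a) = (-2 + a)*(2*a) = 2*a*(-2 + a))
r(O, z) = 48 (r(O, z) = (2*(-4)*(-2 - 4))/1 = (2*(-4)*(-6))*1 = 48*1 = 48)
r(46, Y(-7, 8)) + 59 = 48 + 59 = 107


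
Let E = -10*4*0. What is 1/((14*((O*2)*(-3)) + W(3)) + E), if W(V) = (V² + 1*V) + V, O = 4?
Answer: -1/321 ≈ -0.0031153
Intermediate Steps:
E = 0 (E = -40*0 = 0)
W(V) = V² + 2*V (W(V) = (V² + V) + V = (V + V²) + V = V² + 2*V)
1/((14*((O*2)*(-3)) + W(3)) + E) = 1/((14*((4*2)*(-3)) + 3*(2 + 3)) + 0) = 1/((14*(8*(-3)) + 3*5) + 0) = 1/((14*(-24) + 15) + 0) = 1/((-336 + 15) + 0) = 1/(-321 + 0) = 1/(-321) = -1/321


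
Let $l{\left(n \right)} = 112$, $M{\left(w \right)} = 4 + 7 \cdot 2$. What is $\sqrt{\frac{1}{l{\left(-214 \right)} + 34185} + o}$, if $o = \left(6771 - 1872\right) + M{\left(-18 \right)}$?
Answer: $\frac{5 \sqrt{231351579598}}{34297} \approx 70.121$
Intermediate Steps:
$M{\left(w \right)} = 18$ ($M{\left(w \right)} = 4 + 14 = 18$)
$o = 4917$ ($o = \left(6771 - 1872\right) + 18 = 4899 + 18 = 4917$)
$\sqrt{\frac{1}{l{\left(-214 \right)} + 34185} + o} = \sqrt{\frac{1}{112 + 34185} + 4917} = \sqrt{\frac{1}{34297} + 4917} = \sqrt{\frac{168638350}{34297}} = \frac{5 \sqrt{231351579598}}{34297}$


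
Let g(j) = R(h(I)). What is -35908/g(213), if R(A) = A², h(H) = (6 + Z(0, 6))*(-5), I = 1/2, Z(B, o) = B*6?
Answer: -8977/225 ≈ -39.898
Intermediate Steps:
Z(B, o) = 6*B
I = ½ ≈ 0.50000
h(H) = -30 (h(H) = (6 + 6*0)*(-5) = (6 + 0)*(-5) = 6*(-5) = -30)
g(j) = 900 (g(j) = (-30)² = 900)
-35908/g(213) = -35908/900 = -35908*1/900 = -8977/225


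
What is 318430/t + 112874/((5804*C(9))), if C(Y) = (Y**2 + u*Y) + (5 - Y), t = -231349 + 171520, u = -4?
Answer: -4930124141/1016939154 ≈ -4.8480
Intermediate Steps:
t = -59829
C(Y) = 5 + Y**2 - 5*Y (C(Y) = (Y**2 - 4*Y) + (5 - Y) = 5 + Y**2 - 5*Y)
318430/t + 112874/((5804*C(9))) = 318430/(-59829) + 112874/((5804*(5 + 9**2 - 5*9))) = 318430*(-1/59829) + 112874/((5804*(5 + 81 - 45))) = -45490/8547 + 112874/((5804*41)) = -45490/8547 + 112874/237964 = -45490/8547 + 112874*(1/237964) = -45490/8547 + 56437/118982 = -4930124141/1016939154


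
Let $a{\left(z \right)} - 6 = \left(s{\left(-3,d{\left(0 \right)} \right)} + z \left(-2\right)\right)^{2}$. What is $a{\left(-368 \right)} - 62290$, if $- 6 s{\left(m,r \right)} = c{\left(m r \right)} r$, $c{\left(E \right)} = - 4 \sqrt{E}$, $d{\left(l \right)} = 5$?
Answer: $\frac{1437736}{3} + \frac{14720 i \sqrt{15}}{3} \approx 4.7925 \cdot 10^{5} + 19003.0 i$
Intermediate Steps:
$s{\left(m,r \right)} = \frac{2 r \sqrt{m r}}{3}$ ($s{\left(m,r \right)} = - \frac{- 4 \sqrt{m r} r}{6} = - \frac{\left(-4\right) r \sqrt{m r}}{6} = \frac{2 r \sqrt{m r}}{3}$)
$a{\left(z \right)} = 6 + \left(- 2 z + \frac{10 i \sqrt{15}}{3}\right)^{2}$ ($a{\left(z \right)} = 6 + \left(\frac{2}{3} \cdot 5 \sqrt{\left(-3\right) 5} + z \left(-2\right)\right)^{2} = 6 + \left(\frac{2}{3} \cdot 5 \sqrt{-15} - 2 z\right)^{2} = 6 + \left(\frac{2}{3} \cdot 5 i \sqrt{15} - 2 z\right)^{2} = 6 + \left(\frac{10 i \sqrt{15}}{3} - 2 z\right)^{2} = 6 + \left(- 2 z + \frac{10 i \sqrt{15}}{3}\right)^{2}$)
$a{\left(-368 \right)} - 62290 = \left(6 + \frac{4 \left(3 \left(-368\right) - 5 i \sqrt{15}\right)^{2}}{9}\right) - 62290 = \left(6 + \frac{4 \left(-1104 - 5 i \sqrt{15}\right)^{2}}{9}\right) - 62290 = -62284 + \frac{4 \left(-1104 - 5 i \sqrt{15}\right)^{2}}{9}$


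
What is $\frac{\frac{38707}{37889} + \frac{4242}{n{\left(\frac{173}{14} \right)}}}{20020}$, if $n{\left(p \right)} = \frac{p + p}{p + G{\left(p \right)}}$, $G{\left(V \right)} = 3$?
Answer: $\frac{8642324323}{65613517970} \approx 0.13172$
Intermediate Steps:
$n{\left(p \right)} = \frac{2 p}{3 + p}$ ($n{\left(p \right)} = \frac{p + p}{p + 3} = \frac{2 p}{3 + p}$)
$\frac{\frac{38707}{37889} + \frac{4242}{n{\left(\frac{173}{14} \right)}}}{20020} = \frac{\frac{38707}{37889} + \frac{4242}{2 \cdot \frac{173}{14} \frac{1}{3 + \frac{173}{14}}}}{20020} = \left(38707 \cdot \frac{1}{37889} + \frac{4242}{2 \cdot 173 \cdot \frac{1}{14} \frac{1}{3 + 173 \cdot \frac{1}{14}}}\right) \frac{1}{20020} = \left(\frac{38707}{37889} + \frac{4242}{2 \cdot \frac{173}{14} \frac{1}{3 + \frac{173}{14}}}\right) \frac{1}{20020} = \left(\frac{38707}{37889} + \frac{4242}{2 \cdot \frac{173}{14} \frac{1}{\frac{215}{14}}}\right) \frac{1}{20020} = \left(\frac{38707}{37889} + \frac{4242}{2 \cdot \frac{173}{14} \cdot \frac{14}{215}}\right) \frac{1}{20020} = \left(\frac{38707}{37889} + \frac{4242}{\frac{346}{215}}\right) \frac{1}{20020} = \left(\frac{38707}{37889} + 4242 \cdot \frac{215}{346}\right) \frac{1}{20020} = \left(\frac{38707}{37889} + \frac{456015}{173}\right) \frac{1}{20020} = \frac{17284648646}{6554797} \cdot \frac{1}{20020} = \frac{8642324323}{65613517970}$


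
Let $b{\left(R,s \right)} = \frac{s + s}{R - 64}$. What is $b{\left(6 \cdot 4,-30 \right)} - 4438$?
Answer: $- \frac{8873}{2} \approx -4436.5$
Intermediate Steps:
$b{\left(R,s \right)} = \frac{2 s}{-64 + R}$
$b{\left(6 \cdot 4,-30 \right)} - 4438 = 2 \left(-30\right) \frac{1}{-64 + 6 \cdot 4} - 4438 = 2 \left(-30\right) \frac{1}{-64 + 24} - 4438 = 2 \left(-30\right) \frac{1}{-40} - 4438 = 2 \left(-30\right) \left(- \frac{1}{40}\right) - 4438 = \frac{3}{2} - 4438 = - \frac{8873}{2}$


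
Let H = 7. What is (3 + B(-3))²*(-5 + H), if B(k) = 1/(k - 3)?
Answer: 289/18 ≈ 16.056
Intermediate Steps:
B(k) = 1/(-3 + k)
(3 + B(-3))²*(-5 + H) = (3 + 1/(-3 - 3))²*(-5 + 7) = (3 + 1/(-6))²*2 = (3 - ⅙)²*2 = (17/6)²*2 = (289/36)*2 = 289/18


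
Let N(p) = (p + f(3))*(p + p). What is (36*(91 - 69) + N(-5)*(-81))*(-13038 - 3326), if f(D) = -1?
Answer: 66568752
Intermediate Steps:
N(p) = 2*p*(-1 + p) (N(p) = (p - 1)*(p + p) = (-1 + p)*(2*p) = 2*p*(-1 + p))
(36*(91 - 69) + N(-5)*(-81))*(-13038 - 3326) = (36*(91 - 69) + (2*(-5)*(-1 - 5))*(-81))*(-13038 - 3326) = (36*22 + (2*(-5)*(-6))*(-81))*(-16364) = (792 + 60*(-81))*(-16364) = (792 - 4860)*(-16364) = -4068*(-16364) = 66568752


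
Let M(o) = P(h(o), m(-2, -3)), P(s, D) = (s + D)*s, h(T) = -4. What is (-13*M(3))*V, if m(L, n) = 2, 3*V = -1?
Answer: 104/3 ≈ 34.667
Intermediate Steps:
V = -⅓ (V = (⅓)*(-1) = -⅓ ≈ -0.33333)
P(s, D) = s*(D + s) (P(s, D) = (D + s)*s = s*(D + s))
M(o) = 8 (M(o) = -4*(2 - 4) = -4*(-2) = 8)
(-13*M(3))*V = -13*8*(-⅓) = -104*(-⅓) = 104/3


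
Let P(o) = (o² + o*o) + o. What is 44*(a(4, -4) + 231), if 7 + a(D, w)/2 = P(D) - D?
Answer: 12364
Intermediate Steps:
P(o) = o + 2*o² (P(o) = (o² + o²) + o = 2*o² + o = o + 2*o²)
a(D, w) = -14 - 2*D + 2*D*(1 + 2*D) (a(D, w) = -14 + 2*(D*(1 + 2*D) - D) = -14 + 2*(-D + D*(1 + 2*D)) = -14 + (-2*D + 2*D*(1 + 2*D)) = -14 - 2*D + 2*D*(1 + 2*D))
44*(a(4, -4) + 231) = 44*((-14 + 4*4²) + 231) = 44*((-14 + 4*16) + 231) = 44*((-14 + 64) + 231) = 44*(50 + 231) = 44*281 = 12364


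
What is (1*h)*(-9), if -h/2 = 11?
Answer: 198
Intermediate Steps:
h = -22 (h = -2*11 = -22)
(1*h)*(-9) = (1*(-22))*(-9) = -22*(-9) = 198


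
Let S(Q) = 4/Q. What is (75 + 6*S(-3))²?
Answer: 4489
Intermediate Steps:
(75 + 6*S(-3))² = (75 + 6*(4/(-3)))² = (75 + 6*(4*(-⅓)))² = (75 + 6*(-4/3))² = (75 - 8)² = 67² = 4489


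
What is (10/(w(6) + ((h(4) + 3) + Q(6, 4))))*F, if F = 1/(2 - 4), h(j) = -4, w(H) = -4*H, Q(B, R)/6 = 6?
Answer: -5/11 ≈ -0.45455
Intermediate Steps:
Q(B, R) = 36 (Q(B, R) = 6*6 = 36)
F = -½ (F = 1/(-2) = -½ ≈ -0.50000)
(10/(w(6) + ((h(4) + 3) + Q(6, 4))))*F = (10/(-4*6 + ((-4 + 3) + 36)))*(-½) = (10/(-24 + (-1 + 36)))*(-½) = (10/(-24 + 35))*(-½) = (10/11)*(-½) = -5/11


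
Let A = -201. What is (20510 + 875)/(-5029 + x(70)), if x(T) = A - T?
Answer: -4277/1060 ≈ -4.0349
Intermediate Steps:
x(T) = -201 - T
(20510 + 875)/(-5029 + x(70)) = (20510 + 875)/(-5029 + (-201 - 1*70)) = 21385/(-5029 + (-201 - 70)) = 21385/(-5029 - 271) = 21385/(-5300) = 21385*(-1/5300) = -4277/1060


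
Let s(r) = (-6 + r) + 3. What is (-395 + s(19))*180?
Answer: -68220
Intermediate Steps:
s(r) = -3 + r
(-395 + s(19))*180 = (-395 + (-3 + 19))*180 = (-395 + 16)*180 = -379*180 = -68220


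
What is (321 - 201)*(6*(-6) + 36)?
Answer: 0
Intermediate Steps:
(321 - 201)*(6*(-6) + 36) = 120*(-36 + 36) = 120*0 = 0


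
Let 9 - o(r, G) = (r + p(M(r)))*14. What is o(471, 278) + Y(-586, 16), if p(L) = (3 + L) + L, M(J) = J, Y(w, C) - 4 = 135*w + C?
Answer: -98905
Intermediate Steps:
Y(w, C) = 4 + C + 135*w (Y(w, C) = 4 + (135*w + C) = 4 + (C + 135*w) = 4 + C + 135*w)
p(L) = 3 + 2*L
o(r, G) = -33 - 42*r (o(r, G) = 9 - (r + (3 + 2*r))*14 = 9 - (3 + 3*r)*14 = 9 - (42 + 42*r) = 9 + (-42 - 42*r) = -33 - 42*r)
o(471, 278) + Y(-586, 16) = (-33 - 42*471) + (4 + 16 + 135*(-586)) = (-33 - 19782) + (4 + 16 - 79110) = -19815 - 79090 = -98905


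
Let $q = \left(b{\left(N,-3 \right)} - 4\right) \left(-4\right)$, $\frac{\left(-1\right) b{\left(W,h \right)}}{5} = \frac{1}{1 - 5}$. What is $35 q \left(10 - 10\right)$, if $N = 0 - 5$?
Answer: $0$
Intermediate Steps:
$N = -5$ ($N = 0 - 5 = -5$)
$b{\left(W,h \right)} = \frac{5}{4}$ ($b{\left(W,h \right)} = - \frac{5}{1 - 5} = - \frac{5}{-4} = \left(-5\right) \left(- \frac{1}{4}\right) = \frac{5}{4}$)
$q = 11$ ($q = \left(\frac{5}{4} - 4\right) \left(-4\right) = \left(- \frac{11}{4}\right) \left(-4\right) = 11$)
$35 q \left(10 - 10\right) = 35 \cdot 11 \left(10 - 10\right) = 385 \left(10 - 10\right) = 385 \cdot 0 = 0$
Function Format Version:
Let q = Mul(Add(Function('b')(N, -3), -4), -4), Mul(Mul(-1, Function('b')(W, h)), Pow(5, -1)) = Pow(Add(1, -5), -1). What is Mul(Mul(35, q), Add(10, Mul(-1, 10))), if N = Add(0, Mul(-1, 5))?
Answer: 0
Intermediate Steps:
N = -5 (N = Add(0, -5) = -5)
Function('b')(W, h) = Rational(5, 4) (Function('b')(W, h) = Mul(-5, Pow(Add(1, -5), -1)) = Mul(-5, Pow(-4, -1)) = Mul(-5, Rational(-1, 4)) = Rational(5, 4))
q = 11 (q = Mul(Add(Rational(5, 4), -4), -4) = Mul(Rational(-11, 4), -4) = 11)
Mul(Mul(35, q), Add(10, Mul(-1, 10))) = Mul(Mul(35, 11), Add(10, Mul(-1, 10))) = Mul(385, Add(10, -10)) = Mul(385, 0) = 0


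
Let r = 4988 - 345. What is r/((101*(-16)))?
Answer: -4643/1616 ≈ -2.8731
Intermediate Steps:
r = 4643
r/((101*(-16))) = 4643/((101*(-16))) = 4643/(-1616) = 4643*(-1/1616) = -4643/1616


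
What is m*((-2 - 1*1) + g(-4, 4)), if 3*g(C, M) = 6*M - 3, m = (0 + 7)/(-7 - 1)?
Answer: -7/2 ≈ -3.5000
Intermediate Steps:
m = -7/8 (m = 7/(-8) = 7*(-⅛) = -7/8 ≈ -0.87500)
g(C, M) = -1 + 2*M (g(C, M) = (6*M - 3)/3 = (-3 + 6*M)/3 = -1 + 2*M)
m*((-2 - 1*1) + g(-4, 4)) = -7*((-2 - 1*1) + (-1 + 2*4))/8 = -7*((-2 - 1) + (-1 + 8))/8 = -7*(-3 + 7)/8 = -7/8*4 = -7/2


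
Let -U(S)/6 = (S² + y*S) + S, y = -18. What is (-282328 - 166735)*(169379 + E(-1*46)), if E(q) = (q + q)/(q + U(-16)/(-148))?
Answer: -34608902359261/455 ≈ -7.6064e+10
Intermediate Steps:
U(S) = -6*S² + 102*S (U(S) = -6*((S² - 18*S) + S) = -6*(S² - 17*S) = -6*S² + 102*S)
E(q) = 2*q/(792/37 + q) (E(q) = (q + q)/(q + (6*(-16)*(17 - 1*(-16)))/(-148)) = (2*q)/(q + (6*(-16)*(17 + 16))*(-1/148)) = (2*q)/(q + (6*(-16)*33)*(-1/148)) = (2*q)/(q - 3168*(-1/148)) = (2*q)/(q + 792/37) = (2*q)/(792/37 + q) = 2*q/(792/37 + q))
(-282328 - 166735)*(169379 + E(-1*46)) = (-282328 - 166735)*(169379 + 74*(-1*46)/(792 + 37*(-1*46))) = -449063*(169379 + 74*(-46)/(792 + 37*(-46))) = -449063*(169379 + 74*(-46)/(792 - 1702)) = -449063*(169379 + 74*(-46)/(-910)) = -449063*(169379 + 74*(-46)*(-1/910)) = -449063*(169379 + 1702/455) = -449063*77069147/455 = -34608902359261/455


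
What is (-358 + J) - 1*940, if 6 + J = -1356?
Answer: -2660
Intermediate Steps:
J = -1362 (J = -6 - 1356 = -1362)
(-358 + J) - 1*940 = (-358 - 1362) - 1*940 = -1720 - 940 = -2660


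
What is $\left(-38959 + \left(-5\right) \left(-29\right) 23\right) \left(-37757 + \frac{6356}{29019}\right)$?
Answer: $\frac{39031935297848}{29019} \approx 1.345 \cdot 10^{9}$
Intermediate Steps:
$\left(-38959 + \left(-5\right) \left(-29\right) 23\right) \left(-37757 + \frac{6356}{29019}\right) = \left(-38959 + 145 \cdot 23\right) \left(-37757 + 6356 \cdot \frac{1}{29019}\right) = \left(-38959 + 3335\right) \left(-37757 + \frac{6356}{29019}\right) = \left(-35624\right) \left(- \frac{1095664027}{29019}\right) = \frac{39031935297848}{29019}$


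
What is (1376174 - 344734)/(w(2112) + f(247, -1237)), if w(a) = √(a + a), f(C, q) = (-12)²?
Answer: 386790/43 - 64465*√66/129 ≈ 4935.3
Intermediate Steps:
f(C, q) = 144
w(a) = √2*√a (w(a) = √(2*a) = √2*√a)
(1376174 - 344734)/(w(2112) + f(247, -1237)) = (1376174 - 344734)/(√2*√2112 + 144) = 1031440/(√2*(8*√33) + 144) = 1031440/(8*√66 + 144) = 1031440/(144 + 8*√66)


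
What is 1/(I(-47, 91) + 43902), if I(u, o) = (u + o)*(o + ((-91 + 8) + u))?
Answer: 1/42186 ≈ 2.3705e-5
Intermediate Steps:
I(u, o) = (o + u)*(-83 + o + u) (I(u, o) = (o + u)*(o + (-83 + u)) = (o + u)*(-83 + o + u))
1/(I(-47, 91) + 43902) = 1/((91**2 + (-47)**2 - 83*91 - 83*(-47) + 2*91*(-47)) + 43902) = 1/((8281 + 2209 - 7553 + 3901 - 8554) + 43902) = 1/(-1716 + 43902) = 1/42186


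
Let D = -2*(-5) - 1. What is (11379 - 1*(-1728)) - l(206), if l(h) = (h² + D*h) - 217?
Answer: -30966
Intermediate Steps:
D = 9 (D = 10 - 1 = 9)
l(h) = -217 + h² + 9*h (l(h) = (h² + 9*h) - 217 = -217 + h² + 9*h)
(11379 - 1*(-1728)) - l(206) = (11379 - 1*(-1728)) - (-217 + 206² + 9*206) = (11379 + 1728) - (-217 + 42436 + 1854) = 13107 - 1*44073 = 13107 - 44073 = -30966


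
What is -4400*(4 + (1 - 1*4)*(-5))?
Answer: -83600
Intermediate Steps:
-4400*(4 + (1 - 1*4)*(-5)) = -4400*(4 + (1 - 4)*(-5)) = -4400*(4 - 3*(-5)) = -4400*(4 + 15) = -4400*19 = -83600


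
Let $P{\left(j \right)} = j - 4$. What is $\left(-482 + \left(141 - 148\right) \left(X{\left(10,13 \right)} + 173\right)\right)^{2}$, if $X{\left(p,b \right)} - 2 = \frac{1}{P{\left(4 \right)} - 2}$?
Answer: $\frac{11607649}{4} \approx 2.9019 \cdot 10^{6}$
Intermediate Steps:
$P{\left(j \right)} = -4 + j$ ($P{\left(j \right)} = j - 4 = -4 + j$)
$X{\left(p,b \right)} = \frac{3}{2}$ ($X{\left(p,b \right)} = 2 + \frac{1}{\left(-4 + 4\right) - 2} = 2 + \frac{1}{0 - 2} = 2 + \frac{1}{-2} = 2 - \frac{1}{2} = \frac{3}{2}$)
$\left(-482 + \left(141 - 148\right) \left(X{\left(10,13 \right)} + 173\right)\right)^{2} = \left(-482 + \left(141 - 148\right) \left(\frac{3}{2} + 173\right)\right)^{2} = \left(-482 - \frac{2443}{2}\right)^{2} = \left(- \frac{3407}{2}\right)^{2} = \frac{11607649}{4}$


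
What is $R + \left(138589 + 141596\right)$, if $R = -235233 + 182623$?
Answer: $227575$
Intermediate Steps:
$R = -52610$
$R + \left(138589 + 141596\right) = -52610 + \left(138589 + 141596\right) = -52610 + 280185 = 227575$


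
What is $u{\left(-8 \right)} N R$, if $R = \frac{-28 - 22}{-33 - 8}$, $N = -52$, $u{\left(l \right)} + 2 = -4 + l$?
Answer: $\frac{36400}{41} \approx 887.8$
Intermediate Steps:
$u{\left(l \right)} = -6 + l$ ($u{\left(l \right)} = -2 + \left(-4 + l\right) = -6 + l$)
$R = \frac{50}{41}$ ($R = - \frac{50}{-41} = \left(-50\right) \left(- \frac{1}{41}\right) = \frac{50}{41} \approx 1.2195$)
$u{\left(-8 \right)} N R = \left(-6 - 8\right) \left(-52\right) \frac{50}{41} = \left(-14\right) \left(-52\right) \frac{50}{41} = 728 \cdot \frac{50}{41} = \frac{36400}{41}$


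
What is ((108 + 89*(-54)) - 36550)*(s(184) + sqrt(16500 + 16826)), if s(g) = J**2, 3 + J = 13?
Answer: -4124800 - 41248*sqrt(33326) ≈ -1.1655e+7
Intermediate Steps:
J = 10 (J = -3 + 13 = 10)
s(g) = 100 (s(g) = 10**2 = 100)
((108 + 89*(-54)) - 36550)*(s(184) + sqrt(16500 + 16826)) = ((108 + 89*(-54)) - 36550)*(100 + sqrt(16500 + 16826)) = ((108 - 4806) - 36550)*(100 + sqrt(33326)) = (-4698 - 36550)*(100 + sqrt(33326)) = -41248*(100 + sqrt(33326)) = -4124800 - 41248*sqrt(33326)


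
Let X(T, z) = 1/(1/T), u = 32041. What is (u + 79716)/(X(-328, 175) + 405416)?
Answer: 111757/405088 ≈ 0.27588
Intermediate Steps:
X(T, z) = T
(u + 79716)/(X(-328, 175) + 405416) = (32041 + 79716)/(-328 + 405416) = 111757/405088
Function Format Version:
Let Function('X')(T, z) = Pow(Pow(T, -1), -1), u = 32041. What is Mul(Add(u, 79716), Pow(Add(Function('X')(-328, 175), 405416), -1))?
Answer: Rational(111757, 405088) ≈ 0.27588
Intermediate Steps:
Function('X')(T, z) = T
Mul(Add(u, 79716), Pow(Add(Function('X')(-328, 175), 405416), -1)) = Mul(Add(32041, 79716), Pow(Add(-328, 405416), -1)) = Mul(111757, Pow(405088, -1)) = Mul(111757, Rational(1, 405088)) = Rational(111757, 405088)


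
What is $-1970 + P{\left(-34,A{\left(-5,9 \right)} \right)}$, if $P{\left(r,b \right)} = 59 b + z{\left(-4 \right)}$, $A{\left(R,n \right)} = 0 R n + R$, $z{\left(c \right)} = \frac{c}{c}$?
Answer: $-2264$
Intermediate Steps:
$z{\left(c \right)} = 1$
$A{\left(R,n \right)} = R$ ($A{\left(R,n \right)} = 0 n + R = 0 + R = R$)
$P{\left(r,b \right)} = 1 + 59 b$ ($P{\left(r,b \right)} = 59 b + 1 = 1 + 59 b$)
$-1970 + P{\left(-34,A{\left(-5,9 \right)} \right)} = -1970 + \left(1 + 59 \left(-5\right)\right) = -1970 + \left(1 - 295\right) = -1970 - 294 = -2264$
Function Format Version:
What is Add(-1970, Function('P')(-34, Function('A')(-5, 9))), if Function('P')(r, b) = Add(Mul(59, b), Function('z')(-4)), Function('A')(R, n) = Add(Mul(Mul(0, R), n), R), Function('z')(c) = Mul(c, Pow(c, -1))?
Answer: -2264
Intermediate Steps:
Function('z')(c) = 1
Function('A')(R, n) = R (Function('A')(R, n) = Add(Mul(0, n), R) = Add(0, R) = R)
Function('P')(r, b) = Add(1, Mul(59, b)) (Function('P')(r, b) = Add(Mul(59, b), 1) = Add(1, Mul(59, b)))
Add(-1970, Function('P')(-34, Function('A')(-5, 9))) = Add(-1970, Add(1, Mul(59, -5))) = Add(-1970, Add(1, -295)) = Add(-1970, -294) = -2264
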